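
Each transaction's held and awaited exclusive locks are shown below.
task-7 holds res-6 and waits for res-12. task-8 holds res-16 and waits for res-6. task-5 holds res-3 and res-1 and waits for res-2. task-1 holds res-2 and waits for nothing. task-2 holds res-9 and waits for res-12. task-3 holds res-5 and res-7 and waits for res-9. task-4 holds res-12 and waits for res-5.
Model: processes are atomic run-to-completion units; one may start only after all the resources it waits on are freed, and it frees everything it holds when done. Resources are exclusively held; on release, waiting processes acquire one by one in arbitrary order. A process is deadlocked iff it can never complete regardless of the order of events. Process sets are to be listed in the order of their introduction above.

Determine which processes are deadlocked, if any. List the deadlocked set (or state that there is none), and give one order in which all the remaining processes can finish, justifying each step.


Deadlocked set: task-7, task-8, task-2, task-3 and task-4.
Key observation: nobody on the ring task-4 -> task-3 -> task-2 -> task-4 can start until another member finishes, which never happens; task-7 and task-8 wait into the deadlock from upstream.
A valid finishing order for the others: task-1, task-5.
Step-by-step check:
  run task-1 (it waits on nothing); releases res-2
  run task-5 (all its waits — res-2 — are resolved); releases res-3 and res-1


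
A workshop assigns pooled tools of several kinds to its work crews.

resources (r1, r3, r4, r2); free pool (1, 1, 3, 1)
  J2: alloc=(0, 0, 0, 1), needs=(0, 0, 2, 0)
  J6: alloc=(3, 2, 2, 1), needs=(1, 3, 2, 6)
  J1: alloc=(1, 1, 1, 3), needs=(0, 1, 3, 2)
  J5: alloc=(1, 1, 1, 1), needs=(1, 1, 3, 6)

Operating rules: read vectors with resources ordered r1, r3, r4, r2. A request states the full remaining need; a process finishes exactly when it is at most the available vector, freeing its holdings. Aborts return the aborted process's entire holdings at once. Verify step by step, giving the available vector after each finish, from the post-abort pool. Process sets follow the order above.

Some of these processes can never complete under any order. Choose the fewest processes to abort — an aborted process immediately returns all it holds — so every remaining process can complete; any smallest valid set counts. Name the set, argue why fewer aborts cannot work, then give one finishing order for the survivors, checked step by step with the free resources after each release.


Minimum abort set: J5.
Key observation: aborting J5 returns (1, 1, 1, 1), and J6 — hopeless before — runs at step 3 with the returned capacity in the pool.
No smaller set exists: with zero aborts the deadlock remains.
The survivors complete as J1, J2, J6. Check, step by step (starting from the post-abort pool):
  pool = (2, 2, 4, 2)
  run J1 (needs (0, 1, 3, 2), free (2, 2, 4, 2)); after release of (1, 1, 1, 3) the pool is (3, 3, 5, 5)
  run J2 (needs (0, 0, 2, 0), free (3, 3, 5, 5)); after release of (0, 0, 0, 1) the pool is (3, 3, 5, 6)
  run J6 (needs (1, 3, 2, 6), free (3, 3, 5, 6)); after release of (3, 2, 2, 1) the pool is (6, 5, 7, 7)


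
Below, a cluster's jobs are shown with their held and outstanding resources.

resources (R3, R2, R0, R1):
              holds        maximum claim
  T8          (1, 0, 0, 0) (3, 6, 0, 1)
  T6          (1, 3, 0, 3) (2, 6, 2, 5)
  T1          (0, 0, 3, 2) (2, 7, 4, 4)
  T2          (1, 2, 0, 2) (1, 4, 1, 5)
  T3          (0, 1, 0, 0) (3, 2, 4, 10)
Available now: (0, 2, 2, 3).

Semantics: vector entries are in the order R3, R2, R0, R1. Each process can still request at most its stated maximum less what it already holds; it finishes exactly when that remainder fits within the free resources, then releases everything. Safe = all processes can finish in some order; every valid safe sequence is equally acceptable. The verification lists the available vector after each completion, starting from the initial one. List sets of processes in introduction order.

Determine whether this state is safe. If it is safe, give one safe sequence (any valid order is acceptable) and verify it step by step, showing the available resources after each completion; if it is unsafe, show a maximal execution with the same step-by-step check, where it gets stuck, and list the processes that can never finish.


SAFE. One safe sequence: T2, T6, T1, T8, T3.
Key observation: reading the order forward, T2 is the first process whose need (0, 2, 1, 3) meets the free pool (0, 2, 2, 3) exactly on a resource it requests.
Verifying each step:
  pool = (0, 2, 2, 3)
  run T2 (needs (0, 2, 1, 3), free (0, 2, 2, 3)); after release of (1, 2, 0, 2) the pool is (1, 4, 2, 5)
  run T6 (needs (1, 3, 2, 2), free (1, 4, 2, 5)); after release of (1, 3, 0, 3) the pool is (2, 7, 2, 8)
  run T1 (needs (2, 7, 1, 2), free (2, 7, 2, 8)); after release of (0, 0, 3, 2) the pool is (2, 7, 5, 10)
  run T8 (needs (2, 6, 0, 1), free (2, 7, 5, 10)); after release of (1, 0, 0, 0) the pool is (3, 7, 5, 10)
  run T3 (needs (3, 1, 4, 10), free (3, 7, 5, 10)); after release of (0, 1, 0, 0) the pool is (3, 8, 5, 10)


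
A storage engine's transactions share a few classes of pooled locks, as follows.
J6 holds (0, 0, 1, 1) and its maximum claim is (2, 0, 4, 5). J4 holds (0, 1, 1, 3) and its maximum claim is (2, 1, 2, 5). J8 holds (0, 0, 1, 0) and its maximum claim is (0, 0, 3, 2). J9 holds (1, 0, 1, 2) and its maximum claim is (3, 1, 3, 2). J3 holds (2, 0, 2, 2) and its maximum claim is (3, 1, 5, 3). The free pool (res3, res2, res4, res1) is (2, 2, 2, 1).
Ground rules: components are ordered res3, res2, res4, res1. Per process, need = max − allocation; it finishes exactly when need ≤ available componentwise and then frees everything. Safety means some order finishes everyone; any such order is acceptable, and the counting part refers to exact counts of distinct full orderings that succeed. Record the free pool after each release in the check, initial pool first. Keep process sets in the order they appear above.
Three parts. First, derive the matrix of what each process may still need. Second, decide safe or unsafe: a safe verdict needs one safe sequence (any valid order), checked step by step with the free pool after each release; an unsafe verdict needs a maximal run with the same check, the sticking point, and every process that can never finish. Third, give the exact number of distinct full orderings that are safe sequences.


(1) Remaining need (order res3, res2, res4, res1):
  J6: (2, 0, 3, 4)
  J4: (2, 0, 1, 2)
  J8: (0, 0, 2, 2)
  J9: (2, 1, 2, 0)
  J3: (1, 1, 3, 1)
(2) The state is SAFE; one workable sequence: J9, J3, J6, J4, J8.
Key observation: the order's first zero-slack moment is J9 ((2, 1, 2, 0) needed, (2, 2, 2, 1) free — a requested resource with nothing to spare).
Verifying each step:
  pool = (2, 2, 2, 1)
  J9: need (2, 1, 2, 0) fits (2, 2, 2, 1); releases (1, 0, 1, 2), pool now (3, 2, 3, 3)
  J3: need (1, 1, 3, 1) fits (3, 2, 3, 3); releases (2, 0, 2, 2), pool now (5, 2, 5, 5)
  J6: need (2, 0, 3, 4) fits (5, 2, 5, 5); releases (0, 0, 1, 1), pool now (5, 2, 6, 6)
  J4: need (2, 0, 1, 2) fits (5, 2, 6, 6); releases (0, 1, 1, 3), pool now (5, 3, 7, 9)
  J8: need (0, 0, 2, 2) fits (5, 3, 7, 9); releases (0, 0, 1, 0), pool now (5, 3, 8, 9)
(3) Exactly 16 of the possible complete orderings are safe sequences.


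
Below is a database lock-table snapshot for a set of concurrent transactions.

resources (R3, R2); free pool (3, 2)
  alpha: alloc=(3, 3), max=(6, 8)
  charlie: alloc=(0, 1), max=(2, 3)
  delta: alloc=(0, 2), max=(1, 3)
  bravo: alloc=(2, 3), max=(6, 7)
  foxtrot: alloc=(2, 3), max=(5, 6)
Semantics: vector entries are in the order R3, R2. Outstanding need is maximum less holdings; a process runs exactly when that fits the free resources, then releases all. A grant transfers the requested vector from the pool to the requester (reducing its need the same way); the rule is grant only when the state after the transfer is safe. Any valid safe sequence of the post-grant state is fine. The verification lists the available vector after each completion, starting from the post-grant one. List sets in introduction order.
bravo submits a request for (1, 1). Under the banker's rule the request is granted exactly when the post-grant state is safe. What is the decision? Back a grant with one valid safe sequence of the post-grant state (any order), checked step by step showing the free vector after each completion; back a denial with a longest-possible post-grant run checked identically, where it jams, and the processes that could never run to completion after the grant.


DENY. Granting would leave the state unsafe.
Key observation: the pool after delta, charlie is (2, 4); every surviving request exceeds it in R3, so progress ends there.
After a pretend grant, a maximal execution: delta, charlie — then nothing else fits. Verifying each step:
  pool = (2, 1)
  delta: need (1, 1) fits (2, 1); releases (0, 2), pool now (2, 3)
  charlie: need (2, 2) fits (2, 3); releases (0, 1), pool now (2, 4)
  alpha still needs (3, 5) but only (2, 4) is free — short on R3 and R2
  bravo still needs (3, 3) but only (2, 4) is free — short on R3
  foxtrot still needs (3, 3) but only (2, 4) is free — short on R3
Processes that could never finish after the grant: alpha, bravo and foxtrot.


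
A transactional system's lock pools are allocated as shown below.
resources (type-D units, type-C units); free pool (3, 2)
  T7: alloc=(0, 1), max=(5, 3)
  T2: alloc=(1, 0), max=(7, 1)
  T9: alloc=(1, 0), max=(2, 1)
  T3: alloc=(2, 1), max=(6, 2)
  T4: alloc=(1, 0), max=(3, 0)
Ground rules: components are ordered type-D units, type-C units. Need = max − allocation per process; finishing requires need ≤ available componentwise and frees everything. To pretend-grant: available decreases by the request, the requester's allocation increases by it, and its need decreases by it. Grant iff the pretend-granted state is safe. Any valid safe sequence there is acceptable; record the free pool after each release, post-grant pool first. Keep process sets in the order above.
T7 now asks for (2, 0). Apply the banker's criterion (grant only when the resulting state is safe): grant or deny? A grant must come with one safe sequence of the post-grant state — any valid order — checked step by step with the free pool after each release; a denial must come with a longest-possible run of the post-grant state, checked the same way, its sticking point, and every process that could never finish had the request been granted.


GRANT — the state after the grant stays safe, e.g. via T9, T4, T7, T3, T2.
Key observation: with (1, 2) left after the transfer, T9 can run at once — the state stays safe.
Step-by-step check of the post-grant state:
  pool = (1, 2)
  T9 needs (1, 1) <= (1, 2) -> finishes; pool += (1, 0) = (2, 2)
  T4 needs (2, 0) <= (2, 2) -> finishes; pool += (1, 0) = (3, 2)
  T7 needs (3, 2) <= (3, 2) -> finishes; pool += (2, 1) = (5, 3)
  T3 needs (4, 1) <= (5, 3) -> finishes; pool += (2, 1) = (7, 4)
  T2 needs (6, 1) <= (7, 4) -> finishes; pool += (1, 0) = (8, 4)


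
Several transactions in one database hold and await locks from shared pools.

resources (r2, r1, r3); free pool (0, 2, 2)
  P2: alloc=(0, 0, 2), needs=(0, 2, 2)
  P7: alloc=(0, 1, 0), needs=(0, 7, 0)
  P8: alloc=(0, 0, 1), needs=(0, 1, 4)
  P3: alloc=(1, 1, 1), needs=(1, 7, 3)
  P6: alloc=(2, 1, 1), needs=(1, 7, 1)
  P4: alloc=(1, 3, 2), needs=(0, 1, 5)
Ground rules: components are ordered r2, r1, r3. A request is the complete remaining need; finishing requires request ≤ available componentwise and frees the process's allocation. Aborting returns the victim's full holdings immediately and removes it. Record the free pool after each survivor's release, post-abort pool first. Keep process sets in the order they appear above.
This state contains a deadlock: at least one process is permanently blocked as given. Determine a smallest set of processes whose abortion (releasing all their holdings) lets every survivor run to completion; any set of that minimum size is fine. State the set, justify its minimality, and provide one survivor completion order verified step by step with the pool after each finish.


The answer: abort P7 and P3.
Key observation: P6 had no path to completion before; after the abort of P7 and P3 ((1, 2, 1) returned), step 4 is where it fits.
No one abort is enough; case by case: P2 alone leaves P7 blocked (short on r1); P7 alone leaves P3 blocked (short on r1); P8 alone leaves P7 blocked (short on r1); P3 alone leaves P7 blocked (short on r1); P6 alone leaves P7 blocked (short on r1); P4 alone leaves P7 blocked (short on r1).
One survivor order: P2, P8, P4, P6. Verifying each step (post-abort pool first):
  pool = (1, 4, 3)
  run P2 (needs (0, 2, 2), free (1, 4, 3)); after release of (0, 0, 2) the pool is (1, 4, 5)
  run P8 (needs (0, 1, 4), free (1, 4, 5)); after release of (0, 0, 1) the pool is (1, 4, 6)
  run P4 (needs (0, 1, 5), free (1, 4, 6)); after release of (1, 3, 2) the pool is (2, 7, 8)
  run P6 (needs (1, 7, 1), free (2, 7, 8)); after release of (2, 1, 1) the pool is (4, 8, 9)


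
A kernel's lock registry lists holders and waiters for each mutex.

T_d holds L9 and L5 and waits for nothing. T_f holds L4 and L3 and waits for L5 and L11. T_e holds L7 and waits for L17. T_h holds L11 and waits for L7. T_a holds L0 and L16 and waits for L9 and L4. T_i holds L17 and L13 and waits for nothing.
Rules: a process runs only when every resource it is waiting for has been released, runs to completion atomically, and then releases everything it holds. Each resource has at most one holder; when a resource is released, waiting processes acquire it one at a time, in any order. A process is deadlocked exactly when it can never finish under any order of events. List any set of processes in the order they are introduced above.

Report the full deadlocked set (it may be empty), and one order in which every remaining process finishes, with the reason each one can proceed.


No process is deadlocked.
Key observation: the waits form no ring: some process can always run, and its releases unblock the others one by one.
The rest can finish in the order T_i, T_e, T_d, T_h, T_f, T_a.
Walking it through:
  T_i: no waits; runs immediately, freeing L17 and L13
  run T_e (all its waits — L17 — are resolved); releases L7
  T_d: no waits; runs immediately, freeing L9 and L5
  run T_h (all its waits — L7 — are resolved); releases L11
  run T_f (all its waits — L5 and L11 — are resolved); releases L4 and L3
  run T_a (all its waits — L9 and L4 — are resolved); releases L0 and L16


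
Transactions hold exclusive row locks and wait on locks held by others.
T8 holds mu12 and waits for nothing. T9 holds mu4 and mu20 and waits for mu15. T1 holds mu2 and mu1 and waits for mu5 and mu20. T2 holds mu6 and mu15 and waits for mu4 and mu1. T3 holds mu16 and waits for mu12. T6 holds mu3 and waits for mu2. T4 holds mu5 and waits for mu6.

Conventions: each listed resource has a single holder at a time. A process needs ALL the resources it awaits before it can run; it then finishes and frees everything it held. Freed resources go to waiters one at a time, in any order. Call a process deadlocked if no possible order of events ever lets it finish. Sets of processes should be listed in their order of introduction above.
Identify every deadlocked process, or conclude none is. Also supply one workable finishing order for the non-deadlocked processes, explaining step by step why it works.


Deadlocked set: T9, T1, T2, T6 and T4.
Key observation: the waits loop around T9 -> T2 -> T9 with no way out; T1 and T4 are caught in further circular waits and T6 waits into the deadlock from upstream.
The rest can finish in the order T8, T3.
Check, step by step:
  T8 waits on nothing -> runs at once and releases mu12
  T3 waits on mu12 — all released -> runs and releases mu16


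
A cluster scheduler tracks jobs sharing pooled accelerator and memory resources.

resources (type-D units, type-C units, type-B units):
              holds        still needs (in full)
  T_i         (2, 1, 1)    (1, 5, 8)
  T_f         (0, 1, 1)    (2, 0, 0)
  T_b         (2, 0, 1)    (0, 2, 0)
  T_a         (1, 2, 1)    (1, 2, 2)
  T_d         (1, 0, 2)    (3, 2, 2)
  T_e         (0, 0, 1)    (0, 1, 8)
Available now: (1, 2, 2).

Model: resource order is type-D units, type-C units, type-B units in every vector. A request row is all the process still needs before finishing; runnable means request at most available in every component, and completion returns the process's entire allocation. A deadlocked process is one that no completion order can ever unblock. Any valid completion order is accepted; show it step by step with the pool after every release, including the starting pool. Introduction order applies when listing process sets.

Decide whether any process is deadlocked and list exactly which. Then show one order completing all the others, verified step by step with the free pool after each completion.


Deadlocked set: T_i and T_e.
Key observation: no order helps: past T_a, T_f, T_b, T_d, the free pool tops out at (5, 5, 7), below what each blocked process needs in type-B units.
A valid finishing order for the others: T_a, T_f, T_b, T_d. Verifying each step:
  pool = (1, 2, 2)
  T_a needs (1, 2, 2) <= (1, 2, 2) -> finishes; pool += (1, 2, 1) = (2, 4, 3)
  T_f needs (2, 0, 0) <= (2, 4, 3) -> finishes; pool += (0, 1, 1) = (2, 5, 4)
  T_b needs (0, 2, 0) <= (2, 5, 4) -> finishes; pool += (2, 0, 1) = (4, 5, 5)
  T_d needs (3, 2, 2) <= (4, 5, 5) -> finishes; pool += (1, 0, 2) = (5, 5, 7)
None of the blocked processes ever fits:
  blocked: T_i wants (1, 5, 8), pool (5, 5, 7) — not enough type-B units
  blocked: T_e wants (0, 1, 8), pool (5, 5, 7) — not enough type-B units


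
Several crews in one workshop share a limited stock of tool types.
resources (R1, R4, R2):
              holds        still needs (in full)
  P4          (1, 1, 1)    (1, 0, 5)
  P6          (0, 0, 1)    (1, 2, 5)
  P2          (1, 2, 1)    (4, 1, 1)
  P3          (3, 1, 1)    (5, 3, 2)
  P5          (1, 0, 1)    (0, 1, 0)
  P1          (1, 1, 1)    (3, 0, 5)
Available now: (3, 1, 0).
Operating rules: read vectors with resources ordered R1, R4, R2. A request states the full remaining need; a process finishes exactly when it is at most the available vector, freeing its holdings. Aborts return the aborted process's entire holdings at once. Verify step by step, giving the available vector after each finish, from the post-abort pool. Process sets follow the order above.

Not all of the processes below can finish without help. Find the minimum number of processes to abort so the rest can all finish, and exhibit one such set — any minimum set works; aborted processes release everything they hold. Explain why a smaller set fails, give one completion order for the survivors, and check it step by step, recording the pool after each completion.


Minimum abort set: P4 and P1.
Key observation: P6 was stuck for good until P4 and P1 gave back (2, 2, 2); in the order shown it finishes at step 4.
Why nothing smaller works — every single abort fails: P4 alone leaves P6 blocked (short on R2); P6 alone leaves P4 blocked (short on R2); P2 alone leaves P4 blocked (short on R2); P3 alone leaves P4 blocked (short on R2); P5 alone leaves P4 blocked (short on R2); P1 alone leaves P4 blocked (short on R2).
Survivors finish in the order: P3, P5, P2, P6. Walking it through (pool after the aborts first):
  pool = (5, 3, 2)
  P3: need (5, 3, 2) fits (5, 3, 2); releases (3, 1, 1), pool now (8, 4, 3)
  P5: need (0, 1, 0) fits (8, 4, 3); releases (1, 0, 1), pool now (9, 4, 4)
  P2: need (4, 1, 1) fits (9, 4, 4); releases (1, 2, 1), pool now (10, 6, 5)
  P6: need (1, 2, 5) fits (10, 6, 5); releases (0, 0, 1), pool now (10, 6, 6)


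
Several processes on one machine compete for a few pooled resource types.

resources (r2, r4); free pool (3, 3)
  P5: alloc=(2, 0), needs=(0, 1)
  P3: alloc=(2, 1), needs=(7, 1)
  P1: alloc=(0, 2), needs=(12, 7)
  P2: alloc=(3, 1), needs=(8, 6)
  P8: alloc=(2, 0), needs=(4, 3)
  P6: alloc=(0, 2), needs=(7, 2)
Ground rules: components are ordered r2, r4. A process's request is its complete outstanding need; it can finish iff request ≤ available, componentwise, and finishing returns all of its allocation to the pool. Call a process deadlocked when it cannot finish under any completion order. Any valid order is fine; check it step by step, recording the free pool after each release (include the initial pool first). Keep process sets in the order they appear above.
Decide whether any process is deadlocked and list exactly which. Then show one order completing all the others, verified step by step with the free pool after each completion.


No process is deadlocked.
Key observation: starting with P5, each completion frees enough for the next — no one is permanently blocked.
One completion order for the rest: P5, P8, P6, P3, P2, P1. Check, step by step:
  pool = (3, 3)
  P5: need (0, 1) fits (3, 3); releases (2, 0), pool now (5, 3)
  P8: need (4, 3) fits (5, 3); releases (2, 0), pool now (7, 3)
  P6: need (7, 2) fits (7, 3); releases (0, 2), pool now (7, 5)
  P3: need (7, 1) fits (7, 5); releases (2, 1), pool now (9, 6)
  P2: need (8, 6) fits (9, 6); releases (3, 1), pool now (12, 7)
  P1: need (12, 7) fits (12, 7); releases (0, 2), pool now (12, 9)


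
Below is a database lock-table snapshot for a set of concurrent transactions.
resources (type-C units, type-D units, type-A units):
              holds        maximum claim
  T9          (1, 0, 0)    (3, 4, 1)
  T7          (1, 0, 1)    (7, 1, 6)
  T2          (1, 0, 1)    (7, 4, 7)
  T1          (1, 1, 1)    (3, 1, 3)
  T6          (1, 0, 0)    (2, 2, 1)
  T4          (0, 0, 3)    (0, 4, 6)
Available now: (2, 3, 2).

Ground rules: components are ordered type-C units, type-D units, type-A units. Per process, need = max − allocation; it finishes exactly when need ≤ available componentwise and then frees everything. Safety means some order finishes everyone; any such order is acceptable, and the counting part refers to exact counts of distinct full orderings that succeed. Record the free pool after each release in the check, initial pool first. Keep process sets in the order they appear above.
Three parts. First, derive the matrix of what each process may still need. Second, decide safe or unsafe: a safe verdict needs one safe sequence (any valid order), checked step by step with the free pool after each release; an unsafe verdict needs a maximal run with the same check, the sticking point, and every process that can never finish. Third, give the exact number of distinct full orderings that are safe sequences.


(1) Outstanding need per process (order type-C units, type-D units, type-A units):
  T9: (2, 4, 1)
  T7: (6, 1, 5)
  T2: (6, 4, 6)
  T1: (2, 0, 2)
  T6: (1, 2, 1)
  T4: (0, 4, 3)
(2) UNSAFE — no complete ordering exists.
Key observation: no order helps: past T1, T6, T9, T4, the free pool tops out at (5, 4, 6), below what each blocked process needs in type-C units.
Going as far as possible: T1, T6, T9, T4; after that, nothing fits. Verifying each step:
  pool = (2, 3, 2)
  run T1 (needs (2, 0, 2), free (2, 3, 2)); after release of (1, 1, 1) the pool is (3, 4, 3)
  run T6 (needs (1, 2, 1), free (3, 4, 3)); after release of (1, 0, 0) the pool is (4, 4, 3)
  run T9 (needs (2, 4, 1), free (4, 4, 3)); after release of (1, 0, 0) the pool is (5, 4, 3)
  run T4 (needs (0, 4, 3), free (5, 4, 3)); after release of (0, 0, 3) the pool is (5, 4, 6)
  T7 cannot run: need (6, 1, 5) vs free (5, 4, 6) (insufficient type-C units)
  T2 cannot run: need (6, 4, 6) vs free (5, 4, 6) (insufficient type-C units)
Processes that can never finish: T7 and T2.
(3) Exactly 0 of the possible complete orderings are safe sequences.


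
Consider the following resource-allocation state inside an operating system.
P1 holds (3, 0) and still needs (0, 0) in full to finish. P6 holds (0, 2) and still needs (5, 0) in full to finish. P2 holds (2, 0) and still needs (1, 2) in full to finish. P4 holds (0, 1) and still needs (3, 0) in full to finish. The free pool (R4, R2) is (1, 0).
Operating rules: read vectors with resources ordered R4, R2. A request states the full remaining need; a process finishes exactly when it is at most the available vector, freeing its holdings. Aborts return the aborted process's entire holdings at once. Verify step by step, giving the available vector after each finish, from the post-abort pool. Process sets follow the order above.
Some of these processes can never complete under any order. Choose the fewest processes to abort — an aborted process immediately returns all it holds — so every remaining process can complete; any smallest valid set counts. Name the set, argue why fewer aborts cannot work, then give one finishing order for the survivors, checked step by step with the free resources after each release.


The answer: abort P6.
Key observation: P2 could never have finished before the abort; with (0, 2) returned by P6, it fits at step 3.
Minimality: the empty abort set fails — the state is deadlocked as it stands.
Survivors finish in the order: P1, P4, P2. Verifying each step (pool after the aborts first):
  pool = (1, 2)
  P1: need (0, 0) fits (1, 2); releases (3, 0), pool now (4, 2)
  P4: need (3, 0) fits (4, 2); releases (0, 1), pool now (4, 3)
  P2: need (1, 2) fits (4, 3); releases (2, 0), pool now (6, 3)


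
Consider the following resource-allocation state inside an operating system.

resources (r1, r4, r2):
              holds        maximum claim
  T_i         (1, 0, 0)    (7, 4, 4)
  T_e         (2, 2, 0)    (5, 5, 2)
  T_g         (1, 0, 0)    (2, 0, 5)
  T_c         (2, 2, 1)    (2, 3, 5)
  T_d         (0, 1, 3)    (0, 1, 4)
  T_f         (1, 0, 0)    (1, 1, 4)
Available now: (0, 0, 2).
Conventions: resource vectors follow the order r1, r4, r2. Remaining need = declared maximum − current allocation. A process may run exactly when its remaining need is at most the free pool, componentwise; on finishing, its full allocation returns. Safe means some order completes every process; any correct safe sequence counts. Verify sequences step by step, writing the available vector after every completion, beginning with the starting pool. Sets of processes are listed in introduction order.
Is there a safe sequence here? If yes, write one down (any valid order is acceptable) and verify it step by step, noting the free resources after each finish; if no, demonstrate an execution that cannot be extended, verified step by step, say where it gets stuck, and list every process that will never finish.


The state is SAFE; one workable sequence: T_d, T_f, T_c, T_g, T_e, T_i.
Key observation: T_f marks the first exact bind of the order: its need (0, 1, 4) fits the free (0, 1, 5) with zero slack on a requested resource.
Verifying each step:
  pool = (0, 0, 2)
  T_d: need (0, 0, 1) fits (0, 0, 2); releases (0, 1, 3), pool now (0, 1, 5)
  T_f: need (0, 1, 4) fits (0, 1, 5); releases (1, 0, 0), pool now (1, 1, 5)
  T_c: need (0, 1, 4) fits (1, 1, 5); releases (2, 2, 1), pool now (3, 3, 6)
  T_g: need (1, 0, 5) fits (3, 3, 6); releases (1, 0, 0), pool now (4, 3, 6)
  T_e: need (3, 3, 2) fits (4, 3, 6); releases (2, 2, 0), pool now (6, 5, 6)
  T_i: need (6, 4, 4) fits (6, 5, 6); releases (1, 0, 0), pool now (7, 5, 6)


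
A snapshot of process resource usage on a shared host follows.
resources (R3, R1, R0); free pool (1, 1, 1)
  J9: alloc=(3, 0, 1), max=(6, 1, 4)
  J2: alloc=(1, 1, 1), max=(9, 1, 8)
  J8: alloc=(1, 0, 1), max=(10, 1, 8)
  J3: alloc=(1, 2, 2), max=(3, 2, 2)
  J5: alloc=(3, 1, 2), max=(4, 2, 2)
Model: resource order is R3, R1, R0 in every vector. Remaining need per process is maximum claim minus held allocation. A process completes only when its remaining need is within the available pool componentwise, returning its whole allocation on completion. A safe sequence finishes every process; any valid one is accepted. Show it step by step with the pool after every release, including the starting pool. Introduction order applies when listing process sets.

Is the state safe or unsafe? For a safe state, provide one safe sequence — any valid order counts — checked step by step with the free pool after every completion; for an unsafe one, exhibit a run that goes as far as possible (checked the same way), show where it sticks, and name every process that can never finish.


UNSAFE.
Key observation: J5, J3, J9 can finish, but then (8, 4, 6) is all there is, and the blocked group's R0 demands exceed it.
A maximal execution: J5, J3, J9 — then nothing else fits. Walking it through:
  pool = (1, 1, 1)
  run J5 (needs (1, 1, 0), free (1, 1, 1)); after release of (3, 1, 2) the pool is (4, 2, 3)
  run J3 (needs (2, 0, 0), free (4, 2, 3)); after release of (1, 2, 2) the pool is (5, 4, 5)
  run J9 (needs (3, 1, 3), free (5, 4, 5)); after release of (3, 0, 1) the pool is (8, 4, 6)
  J2 cannot run: need (8, 0, 7) vs free (8, 4, 6) (insufficient R0)
  J8 cannot run: need (9, 1, 7) vs free (8, 4, 6) (insufficient R3 and R0)
Never able to finish: J2 and J8.


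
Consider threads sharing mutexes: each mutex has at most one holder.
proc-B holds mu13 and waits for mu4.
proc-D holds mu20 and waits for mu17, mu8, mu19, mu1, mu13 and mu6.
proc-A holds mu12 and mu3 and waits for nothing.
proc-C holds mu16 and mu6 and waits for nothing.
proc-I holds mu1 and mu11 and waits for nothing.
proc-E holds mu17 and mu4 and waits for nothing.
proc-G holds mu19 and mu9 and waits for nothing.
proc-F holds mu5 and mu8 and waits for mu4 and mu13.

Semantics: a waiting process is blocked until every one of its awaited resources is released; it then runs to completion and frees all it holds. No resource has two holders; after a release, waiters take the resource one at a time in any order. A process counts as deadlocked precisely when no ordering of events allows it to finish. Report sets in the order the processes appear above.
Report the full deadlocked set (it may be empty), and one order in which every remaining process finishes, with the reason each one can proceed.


The deadlocked set is empty.
Key observation: every chain of waits terminates; starting from the processes that wait on nothing, all the rest unlock in turn.
A valid finishing order for the others: proc-I, proc-E, proc-C, proc-G, proc-B, proc-F, proc-A, proc-D.
Check, step by step:
  proc-I waits on nothing -> runs at once and releases mu1 and mu11
  proc-E waits on nothing -> runs at once and releases mu17 and mu4
  proc-C waits on nothing -> runs at once and releases mu16 and mu6
  proc-G waits on nothing -> runs at once and releases mu19 and mu9
  proc-B waits on mu4 — all released -> runs and releases mu13
  proc-F waits on mu4 and mu13 — all released -> runs and releases mu5 and mu8
  proc-A waits on nothing -> runs at once and releases mu12 and mu3
  proc-D waits on mu17, mu8, mu19, mu1, mu13 and mu6 — all released -> runs and releases mu20


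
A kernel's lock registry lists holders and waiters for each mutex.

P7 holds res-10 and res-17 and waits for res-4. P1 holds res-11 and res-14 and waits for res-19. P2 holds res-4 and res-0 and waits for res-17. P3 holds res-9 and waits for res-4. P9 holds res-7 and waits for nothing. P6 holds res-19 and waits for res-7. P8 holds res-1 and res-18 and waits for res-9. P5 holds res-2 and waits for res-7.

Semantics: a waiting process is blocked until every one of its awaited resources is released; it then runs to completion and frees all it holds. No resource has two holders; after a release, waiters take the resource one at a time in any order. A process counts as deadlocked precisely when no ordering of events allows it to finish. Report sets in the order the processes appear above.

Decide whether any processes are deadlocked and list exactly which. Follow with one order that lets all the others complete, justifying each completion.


Deadlocked set: P7, P2, P3 and P8.
Key observation: P7 -> P2 -> P7 is a circular wait — nothing in it can go first; P3 and P8 wait into the deadlock from upstream.
One completion order for the rest: P9, P6, P1, P5.
Walking it through:
  P9: no waits; runs immediately, freeing res-7
  P6 waits on res-7 — all released -> runs and releases res-19
  P1 waits on res-19 — all released -> runs and releases res-11 and res-14
  P5 waits on res-7 — all released -> runs and releases res-2


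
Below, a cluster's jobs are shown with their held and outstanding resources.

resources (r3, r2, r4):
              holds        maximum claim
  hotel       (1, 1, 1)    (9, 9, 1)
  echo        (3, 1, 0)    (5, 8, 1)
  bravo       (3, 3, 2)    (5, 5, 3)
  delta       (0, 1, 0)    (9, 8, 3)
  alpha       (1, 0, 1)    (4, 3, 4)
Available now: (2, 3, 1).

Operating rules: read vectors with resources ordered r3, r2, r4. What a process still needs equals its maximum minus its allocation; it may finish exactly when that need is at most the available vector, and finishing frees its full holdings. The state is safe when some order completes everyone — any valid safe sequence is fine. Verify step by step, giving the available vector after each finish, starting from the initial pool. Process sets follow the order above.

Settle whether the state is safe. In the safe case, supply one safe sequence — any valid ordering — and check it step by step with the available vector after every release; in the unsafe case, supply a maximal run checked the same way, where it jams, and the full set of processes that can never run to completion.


UNSAFE.
Key observation: bravo, alpha can finish, but then (6, 6, 4) is all there is, and the blocked group's r2 demands exceed it.
A maximal execution: bravo, alpha — then nothing else fits. Step-by-step check:
  pool = (2, 3, 1)
  run bravo (needs (2, 2, 1), free (2, 3, 1)); after release of (3, 3, 2) the pool is (5, 6, 3)
  run alpha (needs (3, 3, 3), free (5, 6, 3)); after release of (1, 0, 1) the pool is (6, 6, 4)
  blocked: hotel wants (8, 8, 0), pool (6, 6, 4) — not enough r3 and r2
  blocked: echo wants (2, 7, 1), pool (6, 6, 4) — not enough r2
  blocked: delta wants (9, 7, 3), pool (6, 6, 4) — not enough r3 and r2
Permanently blocked: hotel, echo and delta.


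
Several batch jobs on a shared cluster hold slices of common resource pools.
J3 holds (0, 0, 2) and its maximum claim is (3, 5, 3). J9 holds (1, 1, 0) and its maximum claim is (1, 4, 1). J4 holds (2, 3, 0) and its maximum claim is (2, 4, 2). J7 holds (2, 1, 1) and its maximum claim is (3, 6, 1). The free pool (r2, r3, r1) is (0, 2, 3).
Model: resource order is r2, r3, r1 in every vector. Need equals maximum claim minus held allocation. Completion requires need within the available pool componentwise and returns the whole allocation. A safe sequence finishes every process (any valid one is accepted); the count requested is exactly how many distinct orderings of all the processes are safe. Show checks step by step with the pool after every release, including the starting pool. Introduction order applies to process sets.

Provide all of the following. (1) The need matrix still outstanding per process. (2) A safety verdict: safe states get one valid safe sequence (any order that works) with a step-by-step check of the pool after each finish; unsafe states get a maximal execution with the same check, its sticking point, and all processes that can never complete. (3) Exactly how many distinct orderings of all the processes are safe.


(1) Outstanding need per process (order r2, r3, r1):
  J3: (3, 5, 1)
  J9: (0, 3, 1)
  J4: (0, 1, 2)
  J7: (1, 5, 0)
(2) SAFE, for example via the order J4, J9, J7, J3.
Key observation: no step in this order meets a requested resource exactly; the smallest headroom is 1, first reached at J4 (need (0, 1, 2), pool (0, 2, 3)).
Verifying each step:
  pool = (0, 2, 3)
  J4 needs (0, 1, 2) <= (0, 2, 3) -> finishes; pool += (2, 3, 0) = (2, 5, 3)
  J9 needs (0, 3, 1) <= (2, 5, 3) -> finishes; pool += (1, 1, 0) = (3, 6, 3)
  J7 needs (1, 5, 0) <= (3, 6, 3) -> finishes; pool += (2, 1, 1) = (5, 7, 4)
  J3 needs (3, 5, 1) <= (5, 7, 4) -> finishes; pool += (0, 0, 2) = (5, 7, 6)
(3) Exactly 4 of the possible complete orderings are safe sequences.


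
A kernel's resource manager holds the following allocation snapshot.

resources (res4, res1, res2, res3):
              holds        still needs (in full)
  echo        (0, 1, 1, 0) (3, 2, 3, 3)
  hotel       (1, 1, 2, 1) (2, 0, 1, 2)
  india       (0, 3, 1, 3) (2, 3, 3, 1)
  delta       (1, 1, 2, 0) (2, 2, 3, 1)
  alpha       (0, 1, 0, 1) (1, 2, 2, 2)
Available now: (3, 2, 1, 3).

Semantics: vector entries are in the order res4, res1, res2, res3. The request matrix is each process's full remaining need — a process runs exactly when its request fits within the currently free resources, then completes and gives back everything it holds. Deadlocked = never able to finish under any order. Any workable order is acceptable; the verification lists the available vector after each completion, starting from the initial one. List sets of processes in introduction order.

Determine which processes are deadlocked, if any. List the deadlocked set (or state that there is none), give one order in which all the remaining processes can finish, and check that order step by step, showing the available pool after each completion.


Nothing here is deadlocked.
Key observation: starting with hotel, each completion frees enough for the next — no one is permanently blocked.
A valid finishing order for the others: hotel, india, echo, delta, alpha. Walking it through:
  pool = (3, 2, 1, 3)
  run hotel (needs (2, 0, 1, 2), free (3, 2, 1, 3)); after release of (1, 1, 2, 1) the pool is (4, 3, 3, 4)
  run india (needs (2, 3, 3, 1), free (4, 3, 3, 4)); after release of (0, 3, 1, 3) the pool is (4, 6, 4, 7)
  run echo (needs (3, 2, 3, 3), free (4, 6, 4, 7)); after release of (0, 1, 1, 0) the pool is (4, 7, 5, 7)
  run delta (needs (2, 2, 3, 1), free (4, 7, 5, 7)); after release of (1, 1, 2, 0) the pool is (5, 8, 7, 7)
  run alpha (needs (1, 2, 2, 2), free (5, 8, 7, 7)); after release of (0, 1, 0, 1) the pool is (5, 9, 7, 8)


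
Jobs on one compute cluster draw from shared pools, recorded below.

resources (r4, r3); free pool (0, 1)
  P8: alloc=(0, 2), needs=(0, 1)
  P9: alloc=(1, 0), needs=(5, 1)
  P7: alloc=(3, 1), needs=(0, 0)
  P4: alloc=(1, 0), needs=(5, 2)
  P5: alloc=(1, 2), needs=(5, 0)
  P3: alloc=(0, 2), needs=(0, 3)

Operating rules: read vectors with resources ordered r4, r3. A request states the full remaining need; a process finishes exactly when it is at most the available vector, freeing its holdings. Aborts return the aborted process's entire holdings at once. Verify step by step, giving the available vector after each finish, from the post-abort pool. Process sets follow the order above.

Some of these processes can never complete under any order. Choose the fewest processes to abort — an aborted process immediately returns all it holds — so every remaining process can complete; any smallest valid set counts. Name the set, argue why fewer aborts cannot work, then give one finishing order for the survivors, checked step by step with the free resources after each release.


Abort P9 and P5.
Key observation: before aborting P9 and P5, P4 was permanently blocked — no order could ever run it; afterwards it completes at step 4.
No one abort is enough; case by case: P8 alone leaves P9 blocked (short on r4); P9 alone leaves P4 blocked (short on r4); P7 alone leaves P9 blocked (short on r4); P4 alone leaves P9 blocked (short on r4); P5 alone leaves P9 blocked (short on r4); P3 alone leaves P9 blocked (short on r4).
One survivor order: P3, P7, P8, P4. Check, step by step (post-abort pool first):
  pool = (2, 3)
  P3 needs (0, 3) <= (2, 3) -> finishes; pool += (0, 2) = (2, 5)
  P7 needs (0, 0) <= (2, 5) -> finishes; pool += (3, 1) = (5, 6)
  P8 needs (0, 1) <= (5, 6) -> finishes; pool += (0, 2) = (5, 8)
  P4 needs (5, 2) <= (5, 8) -> finishes; pool += (1, 0) = (6, 8)


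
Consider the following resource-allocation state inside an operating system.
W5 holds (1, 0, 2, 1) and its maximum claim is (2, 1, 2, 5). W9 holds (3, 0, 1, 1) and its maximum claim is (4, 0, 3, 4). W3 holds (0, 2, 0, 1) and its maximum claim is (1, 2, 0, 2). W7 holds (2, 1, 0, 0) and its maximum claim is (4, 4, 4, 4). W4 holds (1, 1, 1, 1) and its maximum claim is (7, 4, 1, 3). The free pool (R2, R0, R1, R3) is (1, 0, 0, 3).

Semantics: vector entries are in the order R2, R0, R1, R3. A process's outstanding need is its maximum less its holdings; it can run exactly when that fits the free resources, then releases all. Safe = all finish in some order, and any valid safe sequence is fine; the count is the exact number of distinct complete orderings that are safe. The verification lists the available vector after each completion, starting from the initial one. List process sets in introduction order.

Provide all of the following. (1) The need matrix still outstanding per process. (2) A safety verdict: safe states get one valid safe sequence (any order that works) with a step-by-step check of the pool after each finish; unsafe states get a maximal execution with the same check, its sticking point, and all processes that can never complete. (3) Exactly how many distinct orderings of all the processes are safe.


(1) Remaining need (order R2, R0, R1, R3):
  W5: (1, 1, 0, 4)
  W9: (1, 0, 2, 3)
  W3: (1, 0, 0, 1)
  W7: (2, 3, 4, 4)
  W4: (6, 3, 0, 2)
(2) The state is UNSAFE.
Key observation: even finishing W3, W5, W9 leaves just (5, 2, 3, 6) free — too little R0 for any of the remaining processes.
A maximal execution: W3, W5, W9 — then nothing else fits. Step-by-step check:
  pool = (1, 0, 0, 3)
  run W3 (needs (1, 0, 0, 1), free (1, 0, 0, 3)); after release of (0, 2, 0, 1) the pool is (1, 2, 0, 4)
  run W5 (needs (1, 1, 0, 4), free (1, 2, 0, 4)); after release of (1, 0, 2, 1) the pool is (2, 2, 2, 5)
  run W9 (needs (1, 0, 2, 3), free (2, 2, 2, 5)); after release of (3, 0, 1, 1) the pool is (5, 2, 3, 6)
  blocked: W7 wants (2, 3, 4, 4), pool (5, 2, 3, 6) — not enough R0 and R1
  blocked: W4 wants (6, 3, 0, 2), pool (5, 2, 3, 6) — not enough R2 and R0
Never able to finish: W7 and W4.
(3) Exactly 0 of the possible complete orderings are safe sequences.
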